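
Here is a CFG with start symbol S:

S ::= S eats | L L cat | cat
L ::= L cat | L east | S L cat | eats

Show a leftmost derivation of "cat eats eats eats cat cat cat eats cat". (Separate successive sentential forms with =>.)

S => L L cat => L cat L cat => L cat cat L cat => S L cat cat cat L cat => S eats L cat cat cat L cat => S eats eats L cat cat cat L cat => cat eats eats L cat cat cat L cat => cat eats eats eats cat cat cat L cat => cat eats eats eats cat cat cat eats cat

S => L L cat   [S ::= L L cat]
L L cat => L cat L cat   [L ::= L cat]
L cat L cat => L cat cat L cat   [L ::= L cat]
L cat cat L cat => S L cat cat cat L cat   [L ::= S L cat]
S L cat cat cat L cat => S eats L cat cat cat L cat   [S ::= S eats]
S eats L cat cat cat L cat => S eats eats L cat cat cat L cat   [S ::= S eats]
S eats eats L cat cat cat L cat => cat eats eats L cat cat cat L cat   [S ::= cat]
cat eats eats L cat cat cat L cat => cat eats eats eats cat cat cat L cat   [L ::= eats]
cat eats eats eats cat cat cat L cat => cat eats eats eats cat cat cat eats cat   [L ::= eats]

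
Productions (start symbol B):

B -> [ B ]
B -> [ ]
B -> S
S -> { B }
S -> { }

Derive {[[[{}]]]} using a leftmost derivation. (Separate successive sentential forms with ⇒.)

B ⇒ S ⇒ {B} ⇒ {[B]} ⇒ {[[B]]} ⇒ {[[[B]]]} ⇒ {[[[S]]]} ⇒ {[[[{}]]]}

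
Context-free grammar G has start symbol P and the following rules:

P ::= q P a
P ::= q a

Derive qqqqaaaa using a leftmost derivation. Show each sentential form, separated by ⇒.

P⇒qPa⇒qqPaa⇒qqqPaaa⇒qqqqaaaa

P ⇒ qPa   [P ::= q P a]
qPa ⇒ qqPaa   [P ::= q P a]
qqPaa ⇒ qqqPaaa   [P ::= q P a]
qqqPaaa ⇒ qqqqaaaa   [P ::= q a]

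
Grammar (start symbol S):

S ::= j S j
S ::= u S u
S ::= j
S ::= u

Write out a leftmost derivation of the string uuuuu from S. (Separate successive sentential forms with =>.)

S => uSu   [S ::= u S u]
uSu => uuSuu   [S ::= u S u]
uuSuu => uuuuu   [S ::= u]

S => uSu => uuSuu => uuuuu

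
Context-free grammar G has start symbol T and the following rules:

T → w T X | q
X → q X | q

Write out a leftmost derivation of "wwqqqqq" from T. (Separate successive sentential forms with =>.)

T => wTX   [T → w T X]
wTX => wwTXX   [T → w T X]
wwTXX => wwqXX   [T → q]
wwqXX => wwqqXX   [X → q X]
wwqqXX => wwqqqXX   [X → q X]
wwqqqXX => wwqqqqX   [X → q]
wwqqqqX => wwqqqqq   [X → q]

T => wTX => wwTXX => wwqXX => wwqqXX => wwqqqXX => wwqqqqX => wwqqqqq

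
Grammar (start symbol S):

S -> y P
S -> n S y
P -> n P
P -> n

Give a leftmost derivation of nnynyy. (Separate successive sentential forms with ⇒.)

S ⇒ nSy   [S -> n S y]
nSy ⇒ nnSyy   [S -> n S y]
nnSyy ⇒ nnyPyy   [S -> y P]
nnyPyy ⇒ nnynyy   [P -> n]

S⇒nSy⇒nnSyy⇒nnyPyy⇒nnynyy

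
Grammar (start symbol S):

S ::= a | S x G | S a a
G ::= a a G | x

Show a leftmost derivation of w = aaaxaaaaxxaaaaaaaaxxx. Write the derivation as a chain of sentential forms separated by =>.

S => SxG   [S ::= S x G]
SxG => SxGxG   [S ::= S x G]
SxGxG => SxGxGxG   [S ::= S x G]
SxGxGxG => SaaxGxGxG   [S ::= S a a]
SaaxGxGxG => aaaxGxGxG   [S ::= a]
aaaxGxGxG => aaaxaaGxGxG   [G ::= a a G]
aaaxaaGxGxG => aaaxaaaaGxGxG   [G ::= a a G]
aaaxaaaaGxGxG => aaaxaaaaxxGxG   [G ::= x]
aaaxaaaaxxGxG => aaaxaaaaxxaaGxG   [G ::= a a G]
aaaxaaaaxxaaGxG => aaaxaaaaxxaaaaGxG   [G ::= a a G]
aaaxaaaaxxaaaaGxG => aaaxaaaaxxaaaaaaGxG   [G ::= a a G]
aaaxaaaaxxaaaaaaGxG => aaaxaaaaxxaaaaaaaaGxG   [G ::= a a G]
aaaxaaaaxxaaaaaaaaGxG => aaaxaaaaxxaaaaaaaaxxG   [G ::= x]
aaaxaaaaxxaaaaaaaaxxG => aaaxaaaaxxaaaaaaaaxxx   [G ::= x]

S => SxG => SxGxG => SxGxGxG => SaaxGxGxG => aaaxGxGxG => aaaxaaGxGxG => aaaxaaaaGxGxG => aaaxaaaaxxGxG => aaaxaaaaxxaaGxG => aaaxaaaaxxaaaaGxG => aaaxaaaaxxaaaaaaGxG => aaaxaaaaxxaaaaaaaaGxG => aaaxaaaaxxaaaaaaaaxxG => aaaxaaaaxxaaaaaaaaxxx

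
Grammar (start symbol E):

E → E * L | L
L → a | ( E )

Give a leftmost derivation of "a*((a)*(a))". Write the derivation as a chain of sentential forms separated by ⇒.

E ⇒ E*L   [E → E * L]
E*L ⇒ L*L   [E → L]
L*L ⇒ a*L   [L → a]
a*L ⇒ a*(E)   [L → ( E )]
a*(E) ⇒ a*(E*L)   [E → E * L]
a*(E*L) ⇒ a*(L*L)   [E → L]
a*(L*L) ⇒ a*((E)*L)   [L → ( E )]
a*((E)*L) ⇒ a*((L)*L)   [E → L]
a*((L)*L) ⇒ a*((a)*L)   [L → a]
a*((a)*L) ⇒ a*((a)*(E))   [L → ( E )]
a*((a)*(E)) ⇒ a*((a)*(L))   [E → L]
a*((a)*(L)) ⇒ a*((a)*(a))   [L → a]

E⇒E*L⇒L*L⇒a*L⇒a*(E)⇒a*(E*L)⇒a*(L*L)⇒a*((E)*L)⇒a*((L)*L)⇒a*((a)*L)⇒a*((a)*(E))⇒a*((a)*(L))⇒a*((a)*(a))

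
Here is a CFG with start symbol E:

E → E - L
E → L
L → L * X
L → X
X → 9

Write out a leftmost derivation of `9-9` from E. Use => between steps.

E => E-L => L-L => X-L => 9-L => 9-X => 9-9

E => E-L   [E → E - L]
E-L => L-L   [E → L]
L-L => X-L   [L → X]
X-L => 9-L   [X → 9]
9-L => 9-X   [L → X]
9-X => 9-9   [X → 9]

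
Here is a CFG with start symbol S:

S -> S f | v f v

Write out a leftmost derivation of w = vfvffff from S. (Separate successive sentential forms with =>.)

S => Sf   [S -> S f]
Sf => Sff   [S -> S f]
Sff => Sfff   [S -> S f]
Sfff => Sffff   [S -> S f]
Sffff => vfvffff   [S -> v f v]

S=>Sf=>Sff=>Sfff=>Sffff=>vfvffff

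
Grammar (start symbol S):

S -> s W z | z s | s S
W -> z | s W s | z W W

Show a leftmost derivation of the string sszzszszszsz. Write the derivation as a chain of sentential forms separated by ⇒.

S ⇒ sS   [S -> s S]
sS ⇒ ssWz   [S -> s W z]
ssWz ⇒ sszWWz   [W -> z W W]
sszWWz ⇒ sszzWWWz   [W -> z W W]
sszzWWWz ⇒ sszzsWsWWz   [W -> s W s]
sszzsWsWWz ⇒ sszzszsWWz   [W -> z]
sszzszsWWz ⇒ sszzszszWz   [W -> z]
sszzszszWz ⇒ sszzszszsWsz   [W -> s W s]
sszzszszsWsz ⇒ sszzszszszsz   [W -> z]

S ⇒ sS ⇒ ssWz ⇒ sszWWz ⇒ sszzWWWz ⇒ sszzsWsWWz ⇒ sszzszsWWz ⇒ sszzszszWz ⇒ sszzszszsWsz ⇒ sszzszszszsz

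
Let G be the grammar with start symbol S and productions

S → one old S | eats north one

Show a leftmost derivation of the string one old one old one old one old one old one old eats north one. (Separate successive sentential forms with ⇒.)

S ⇒ one old S   [S → one old S]
one old S ⇒ one old one old S   [S → one old S]
one old one old S ⇒ one old one old one old S   [S → one old S]
one old one old one old S ⇒ one old one old one old one old S   [S → one old S]
one old one old one old one old S ⇒ one old one old one old one old one old S   [S → one old S]
one old one old one old one old one old S ⇒ one old one old one old one old one old one old S   [S → one old S]
one old one old one old one old one old one old S ⇒ one old one old one old one old one old one old eats north one   [S → eats north one]

S ⇒ one old S ⇒ one old one old S ⇒ one old one old one old S ⇒ one old one old one old one old S ⇒ one old one old one old one old one old S ⇒ one old one old one old one old one old one old S ⇒ one old one old one old one old one old one old eats north one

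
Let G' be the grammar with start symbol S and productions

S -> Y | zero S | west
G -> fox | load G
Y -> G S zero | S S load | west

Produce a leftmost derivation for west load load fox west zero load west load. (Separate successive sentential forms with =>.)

S => Y   [S -> Y]
Y => S S load   [Y -> S S load]
S S load => Y S load   [S -> Y]
Y S load => S S load S load   [Y -> S S load]
S S load S load => west S load S load   [S -> west]
west S load S load => west Y load S load   [S -> Y]
west Y load S load => west G S zero load S load   [Y -> G S zero]
west G S zero load S load => west load G S zero load S load   [G -> load G]
west load G S zero load S load => west load load G S zero load S load   [G -> load G]
west load load G S zero load S load => west load load fox S zero load S load   [G -> fox]
west load load fox S zero load S load => west load load fox west zero load S load   [S -> west]
west load load fox west zero load S load => west load load fox west zero load west load   [S -> west]

S => Y => S S load => Y S load => S S load S load => west S load S load => west Y load S load => west G S zero load S load => west load G S zero load S load => west load load G S zero load S load => west load load fox S zero load S load => west load load fox west zero load S load => west load load fox west zero load west load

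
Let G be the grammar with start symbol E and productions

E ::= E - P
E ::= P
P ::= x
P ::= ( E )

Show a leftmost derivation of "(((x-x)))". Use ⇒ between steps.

E ⇒ P ⇒ (E) ⇒ (P) ⇒ ((E)) ⇒ ((P)) ⇒ (((E))) ⇒ (((E-P))) ⇒ (((P-P))) ⇒ (((x-P))) ⇒ (((x-x)))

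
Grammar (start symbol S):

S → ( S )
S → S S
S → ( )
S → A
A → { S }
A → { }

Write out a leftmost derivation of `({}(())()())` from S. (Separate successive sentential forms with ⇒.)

S ⇒ (S) ⇒ (SS) ⇒ (SSS) ⇒ (ASS) ⇒ ({}SS) ⇒ ({}(S)S) ⇒ ({}(())S) ⇒ ({}(())SS) ⇒ ({}(())()S) ⇒ ({}(())()())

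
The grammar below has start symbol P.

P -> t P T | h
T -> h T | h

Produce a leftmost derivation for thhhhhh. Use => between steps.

P => tPT => thT => thhT => thhhT => thhhhT => thhhhhT => thhhhhh

P => tPT   [P -> t P T]
tPT => thT   [P -> h]
thT => thhT   [T -> h T]
thhT => thhhT   [T -> h T]
thhhT => thhhhT   [T -> h T]
thhhhT => thhhhhT   [T -> h T]
thhhhhT => thhhhhh   [T -> h]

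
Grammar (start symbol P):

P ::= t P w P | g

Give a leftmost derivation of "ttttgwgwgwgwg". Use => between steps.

P => tPwP   [P ::= t P w P]
tPwP => ttPwPwP   [P ::= t P w P]
ttPwPwP => tttPwPwPwP   [P ::= t P w P]
tttPwPwPwP => ttttPwPwPwPwP   [P ::= t P w P]
ttttPwPwPwPwP => ttttgwPwPwPwP   [P ::= g]
ttttgwPwPwPwP => ttttgwgwPwPwP   [P ::= g]
ttttgwgwPwPwP => ttttgwgwgwPwP   [P ::= g]
ttttgwgwgwPwP => ttttgwgwgwgwP   [P ::= g]
ttttgwgwgwgwP => ttttgwgwgwgwg   [P ::= g]

P => tPwP => ttPwPwP => tttPwPwPwP => ttttPwPwPwPwP => ttttgwPwPwPwP => ttttgwgwPwPwP => ttttgwgwgwPwP => ttttgwgwgwgwP => ttttgwgwgwgwg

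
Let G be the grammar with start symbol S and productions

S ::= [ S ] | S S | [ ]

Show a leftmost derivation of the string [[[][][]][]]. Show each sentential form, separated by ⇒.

S⇒[S]⇒[SS]⇒[[S]S]⇒[[SS]S]⇒[[SSS]S]⇒[[[]SS]S]⇒[[[][]S]S]⇒[[[][][]]S]⇒[[[][][]][]]

S ⇒ [S]   [S ::= [ S ]]
[S] ⇒ [SS]   [S ::= S S]
[SS] ⇒ [[S]S]   [S ::= [ S ]]
[[S]S] ⇒ [[SS]S]   [S ::= S S]
[[SS]S] ⇒ [[SSS]S]   [S ::= S S]
[[SSS]S] ⇒ [[[]SS]S]   [S ::= [ ]]
[[[]SS]S] ⇒ [[[][]S]S]   [S ::= [ ]]
[[[][]S]S] ⇒ [[[][][]]S]   [S ::= [ ]]
[[[][][]]S] ⇒ [[[][][]][]]   [S ::= [ ]]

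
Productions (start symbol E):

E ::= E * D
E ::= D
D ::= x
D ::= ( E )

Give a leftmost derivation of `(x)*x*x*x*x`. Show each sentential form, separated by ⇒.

E ⇒ E*D ⇒ E*D*D ⇒ E*D*D*D ⇒ E*D*D*D*D ⇒ D*D*D*D*D ⇒ (E)*D*D*D*D ⇒ (D)*D*D*D*D ⇒ (x)*D*D*D*D ⇒ (x)*x*D*D*D ⇒ (x)*x*x*D*D ⇒ (x)*x*x*x*D ⇒ (x)*x*x*x*x

E ⇒ E*D   [E ::= E * D]
E*D ⇒ E*D*D   [E ::= E * D]
E*D*D ⇒ E*D*D*D   [E ::= E * D]
E*D*D*D ⇒ E*D*D*D*D   [E ::= E * D]
E*D*D*D*D ⇒ D*D*D*D*D   [E ::= D]
D*D*D*D*D ⇒ (E)*D*D*D*D   [D ::= ( E )]
(E)*D*D*D*D ⇒ (D)*D*D*D*D   [E ::= D]
(D)*D*D*D*D ⇒ (x)*D*D*D*D   [D ::= x]
(x)*D*D*D*D ⇒ (x)*x*D*D*D   [D ::= x]
(x)*x*D*D*D ⇒ (x)*x*x*D*D   [D ::= x]
(x)*x*x*D*D ⇒ (x)*x*x*x*D   [D ::= x]
(x)*x*x*x*D ⇒ (x)*x*x*x*x   [D ::= x]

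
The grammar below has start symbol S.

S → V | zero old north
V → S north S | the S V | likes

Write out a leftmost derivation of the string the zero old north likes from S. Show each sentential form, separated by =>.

S => V   [S → V]
V => the S V   [V → the S V]
the S V => the zero old north V   [S → zero old north]
the zero old north V => the zero old north likes   [V → likes]

S => V => the S V => the zero old north V => the zero old north likes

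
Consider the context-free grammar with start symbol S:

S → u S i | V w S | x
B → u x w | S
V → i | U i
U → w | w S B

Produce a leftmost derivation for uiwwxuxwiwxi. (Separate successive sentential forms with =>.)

S => uSi => uVwSi => uiwSi => uiwVwSi => uiwUiwSi => uiwwSBiwSi => uiwwxBiwSi => uiwwxuxwiwSi => uiwwxuxwiwxi

S => uSi   [S → u S i]
uSi => uVwSi   [S → V w S]
uVwSi => uiwSi   [V → i]
uiwSi => uiwVwSi   [S → V w S]
uiwVwSi => uiwUiwSi   [V → U i]
uiwUiwSi => uiwwSBiwSi   [U → w S B]
uiwwSBiwSi => uiwwxBiwSi   [S → x]
uiwwxBiwSi => uiwwxuxwiwSi   [B → u x w]
uiwwxuxwiwSi => uiwwxuxwiwxi   [S → x]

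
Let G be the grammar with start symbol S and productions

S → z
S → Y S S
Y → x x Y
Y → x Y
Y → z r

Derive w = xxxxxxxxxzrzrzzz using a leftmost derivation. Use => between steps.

S => YSS   [S → Y S S]
YSS => xYSS   [Y → x Y]
xYSS => xxxYSS   [Y → x x Y]
xxxYSS => xxxxxYSS   [Y → x x Y]
xxxxxYSS => xxxxxxxYSS   [Y → x x Y]
xxxxxxxYSS => xxxxxxxxxYSS   [Y → x x Y]
xxxxxxxxxYSS => xxxxxxxxxzrSS   [Y → z r]
xxxxxxxxxzrSS => xxxxxxxxxzrYSSS   [S → Y S S]
xxxxxxxxxzrYSSS => xxxxxxxxxzrzrSSS   [Y → z r]
xxxxxxxxxzrzrSSS => xxxxxxxxxzrzrzSS   [S → z]
xxxxxxxxxzrzrzSS => xxxxxxxxxzrzrzzS   [S → z]
xxxxxxxxxzrzrzzS => xxxxxxxxxzrzrzzz   [S → z]

S=>YSS=>xYSS=>xxxYSS=>xxxxxYSS=>xxxxxxxYSS=>xxxxxxxxxYSS=>xxxxxxxxxzrSS=>xxxxxxxxxzrYSSS=>xxxxxxxxxzrzrSSS=>xxxxxxxxxzrzrzSS=>xxxxxxxxxzrzrzzS=>xxxxxxxxxzrzrzzz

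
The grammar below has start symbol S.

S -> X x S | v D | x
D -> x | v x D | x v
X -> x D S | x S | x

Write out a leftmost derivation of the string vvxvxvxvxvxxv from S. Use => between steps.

S => vD => vvxD => vvxvxD => vvxvxvxD => vvxvxvxvxD => vvxvxvxvxvxD => vvxvxvxvxvxxv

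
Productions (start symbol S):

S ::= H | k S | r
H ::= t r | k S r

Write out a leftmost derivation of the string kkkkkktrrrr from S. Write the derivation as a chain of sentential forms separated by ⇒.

S ⇒ H   [S ::= H]
H ⇒ kSr   [H ::= k S r]
kSr ⇒ kHr   [S ::= H]
kHr ⇒ kkSrr   [H ::= k S r]
kkSrr ⇒ kkkSrr   [S ::= k S]
kkkSrr ⇒ kkkkSrr   [S ::= k S]
kkkkSrr ⇒ kkkkHrr   [S ::= H]
kkkkHrr ⇒ kkkkkSrrr   [H ::= k S r]
kkkkkSrrr ⇒ kkkkkkSrrr   [S ::= k S]
kkkkkkSrrr ⇒ kkkkkkHrrr   [S ::= H]
kkkkkkHrrr ⇒ kkkkkktrrrr   [H ::= t r]

S ⇒ H ⇒ kSr ⇒ kHr ⇒ kkSrr ⇒ kkkSrr ⇒ kkkkSrr ⇒ kkkkHrr ⇒ kkkkkSrrr ⇒ kkkkkkSrrr ⇒ kkkkkkHrrr ⇒ kkkkkktrrrr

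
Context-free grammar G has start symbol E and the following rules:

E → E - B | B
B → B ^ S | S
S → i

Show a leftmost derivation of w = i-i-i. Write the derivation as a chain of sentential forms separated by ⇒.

E⇒E-B⇒E-B-B⇒B-B-B⇒S-B-B⇒i-B-B⇒i-S-B⇒i-i-B⇒i-i-S⇒i-i-i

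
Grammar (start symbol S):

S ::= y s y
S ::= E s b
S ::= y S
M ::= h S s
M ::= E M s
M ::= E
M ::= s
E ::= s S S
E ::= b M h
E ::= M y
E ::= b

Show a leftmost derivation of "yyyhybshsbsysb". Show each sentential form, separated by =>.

S => yS => yyS => yyyS => yyyEsb => yyyMysb => yyyhSsysb => yyyhySsysb => yyyhyEsbsysb => yyyhybMhsbsysb => yyyhybshsbsysb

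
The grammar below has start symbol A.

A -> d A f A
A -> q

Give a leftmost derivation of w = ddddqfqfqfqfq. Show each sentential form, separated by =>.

A => dAfA   [A -> d A f A]
dAfA => ddAfAfA   [A -> d A f A]
ddAfAfA => dddAfAfAfA   [A -> d A f A]
dddAfAfAfA => ddddAfAfAfAfA   [A -> d A f A]
ddddAfAfAfAfA => ddddqfAfAfAfA   [A -> q]
ddddqfAfAfAfA => ddddqfqfAfAfA   [A -> q]
ddddqfqfAfAfA => ddddqfqfqfAfA   [A -> q]
ddddqfqfqfAfA => ddddqfqfqfqfA   [A -> q]
ddddqfqfqfqfA => ddddqfqfqfqfq   [A -> q]

A => dAfA => ddAfAfA => dddAfAfAfA => ddddAfAfAfAfA => ddddqfAfAfAfA => ddddqfqfAfAfA => ddddqfqfqfAfA => ddddqfqfqfqfA => ddddqfqfqfqfq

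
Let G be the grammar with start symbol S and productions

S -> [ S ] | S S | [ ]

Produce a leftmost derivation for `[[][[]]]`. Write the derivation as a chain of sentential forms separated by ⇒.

S ⇒ [S] ⇒ [SS] ⇒ [[]S] ⇒ [[][S]] ⇒ [[][[]]]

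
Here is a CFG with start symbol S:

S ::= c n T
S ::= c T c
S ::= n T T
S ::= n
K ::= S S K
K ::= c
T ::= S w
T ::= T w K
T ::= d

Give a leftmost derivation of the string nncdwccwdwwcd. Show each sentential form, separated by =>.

S=>nTT=>nTwKT=>nSwwKT=>nnTTwwKT=>nnSwTwwKT=>nncTcwTwwKT=>nncTwKcwTwwKT=>nncdwKcwTwwKT=>nncdwccwTwwKT=>nncdwccwdwwKT=>nncdwccwdwwcT=>nncdwccwdwwcd

S => nTT   [S ::= n T T]
nTT => nTwKT   [T ::= T w K]
nTwKT => nSwwKT   [T ::= S w]
nSwwKT => nnTTwwKT   [S ::= n T T]
nnTTwwKT => nnSwTwwKT   [T ::= S w]
nnSwTwwKT => nncTcwTwwKT   [S ::= c T c]
nncTcwTwwKT => nncTwKcwTwwKT   [T ::= T w K]
nncTwKcwTwwKT => nncdwKcwTwwKT   [T ::= d]
nncdwKcwTwwKT => nncdwccwTwwKT   [K ::= c]
nncdwccwTwwKT => nncdwccwdwwKT   [T ::= d]
nncdwccwdwwKT => nncdwccwdwwcT   [K ::= c]
nncdwccwdwwcT => nncdwccwdwwcd   [T ::= d]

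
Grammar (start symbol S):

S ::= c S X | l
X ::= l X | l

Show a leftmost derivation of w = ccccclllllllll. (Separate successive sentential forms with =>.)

S => cSX => ccSXX => cccSXXX => ccccSXXXX => cccccSXXXXX => ccccclXXXXX => cccccllXXXXX => ccccclllXXXXX => cccccllllXXXXX => ccccclllllXXXX => cccccllllllXXX => ccccclllllllXX => cccccllllllllX => ccccclllllllll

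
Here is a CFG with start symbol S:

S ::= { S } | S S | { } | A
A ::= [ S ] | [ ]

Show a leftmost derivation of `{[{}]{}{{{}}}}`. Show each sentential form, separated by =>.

S => {S}   [S ::= { S }]
{S} => {SS}   [S ::= S S]
{SS} => {SSS}   [S ::= S S]
{SSS} => {ASS}   [S ::= A]
{ASS} => {[S]SS}   [A ::= [ S ]]
{[S]SS} => {[{}]SS}   [S ::= { }]
{[{}]SS} => {[{}]{}S}   [S ::= { }]
{[{}]{}S} => {[{}]{}{S}}   [S ::= { S }]
{[{}]{}{S}} => {[{}]{}{{S}}}   [S ::= { S }]
{[{}]{}{{S}}} => {[{}]{}{{{}}}}   [S ::= { }]

S => {S} => {SS} => {SSS} => {ASS} => {[S]SS} => {[{}]SS} => {[{}]{}S} => {[{}]{}{S}} => {[{}]{}{{S}}} => {[{}]{}{{{}}}}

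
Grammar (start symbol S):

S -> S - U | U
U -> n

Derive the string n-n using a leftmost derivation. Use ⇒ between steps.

S ⇒ S-U ⇒ U-U ⇒ n-U ⇒ n-n

S ⇒ S-U   [S -> S - U]
S-U ⇒ U-U   [S -> U]
U-U ⇒ n-U   [U -> n]
n-U ⇒ n-n   [U -> n]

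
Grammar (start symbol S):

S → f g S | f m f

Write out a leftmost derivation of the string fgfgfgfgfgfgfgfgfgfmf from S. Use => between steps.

S => fgS => fgfgS => fgfgfgS => fgfgfgfgS => fgfgfgfgfgS => fgfgfgfgfgfgS => fgfgfgfgfgfgfgS => fgfgfgfgfgfgfgfgS => fgfgfgfgfgfgfgfgfgS => fgfgfgfgfgfgfgfgfgfmf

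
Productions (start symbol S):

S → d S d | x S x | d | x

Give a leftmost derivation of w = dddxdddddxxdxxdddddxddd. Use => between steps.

S => dSd => ddSdd => dddSddd => dddxSxddd => dddxdSdxddd => dddxddSddxddd => dddxdddSdddxddd => dddxddddSddddxddd => dddxdddddSdddddxddd => dddxdddddxSxdddddxddd => dddxdddddxxSxxdddddxddd => dddxdddddxxdxxdddddxddd

S => dSd   [S → d S d]
dSd => ddSdd   [S → d S d]
ddSdd => dddSddd   [S → d S d]
dddSddd => dddxSxddd   [S → x S x]
dddxSxddd => dddxdSdxddd   [S → d S d]
dddxdSdxddd => dddxddSddxddd   [S → d S d]
dddxddSddxddd => dddxdddSdddxddd   [S → d S d]
dddxdddSdddxddd => dddxddddSddddxddd   [S → d S d]
dddxddddSddddxddd => dddxdddddSdddddxddd   [S → d S d]
dddxdddddSdddddxddd => dddxdddddxSxdddddxddd   [S → x S x]
dddxdddddxSxdddddxddd => dddxdddddxxSxxdddddxddd   [S → x S x]
dddxdddddxxSxxdddddxddd => dddxdddddxxdxxdddddxddd   [S → d]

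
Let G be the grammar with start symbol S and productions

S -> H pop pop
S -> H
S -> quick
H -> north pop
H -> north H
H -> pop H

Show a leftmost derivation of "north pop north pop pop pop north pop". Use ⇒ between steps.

S ⇒ H ⇒ north H ⇒ north pop H ⇒ north pop north H ⇒ north pop north pop H ⇒ north pop north pop pop H ⇒ north pop north pop pop pop H ⇒ north pop north pop pop pop north pop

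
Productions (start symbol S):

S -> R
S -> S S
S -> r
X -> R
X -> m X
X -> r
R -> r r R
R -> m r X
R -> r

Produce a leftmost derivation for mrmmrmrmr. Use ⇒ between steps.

S ⇒ R ⇒ mrX ⇒ mrmX ⇒ mrmR ⇒ mrmmrX ⇒ mrmmrR ⇒ mrmmrmrX ⇒ mrmmrmrmX ⇒ mrmmrmrmr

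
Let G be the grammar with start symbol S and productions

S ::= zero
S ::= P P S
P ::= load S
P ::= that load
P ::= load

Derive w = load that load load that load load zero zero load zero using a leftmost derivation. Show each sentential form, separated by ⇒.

S ⇒ P P S ⇒ load S P S ⇒ load P P S P S ⇒ load that load P S P S ⇒ load that load load S S P S ⇒ load that load load P P S S P S ⇒ load that load load that load P S S P S ⇒ load that load load that load load S S P S ⇒ load that load load that load load zero S P S ⇒ load that load load that load load zero zero P S ⇒ load that load load that load load zero zero load S ⇒ load that load load that load load zero zero load zero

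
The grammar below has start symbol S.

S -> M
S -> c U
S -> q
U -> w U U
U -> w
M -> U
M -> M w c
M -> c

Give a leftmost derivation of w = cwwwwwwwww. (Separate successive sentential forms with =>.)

S=>cU=>cwUU=>cwwUUU=>cwwwUUUU=>cwwwwUUUUU=>cwwwwwUUUU=>cwwwwwwUUU=>cwwwwwwwUU=>cwwwwwwwwU=>cwwwwwwwww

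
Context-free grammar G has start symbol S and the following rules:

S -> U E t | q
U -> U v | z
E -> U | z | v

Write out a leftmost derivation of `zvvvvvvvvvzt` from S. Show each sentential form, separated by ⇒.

S⇒UEt⇒UvEt⇒UvvEt⇒UvvvEt⇒UvvvvEt⇒UvvvvvEt⇒UvvvvvvEt⇒UvvvvvvvEt⇒UvvvvvvvvEt⇒UvvvvvvvvvEt⇒zvvvvvvvvvEt⇒zvvvvvvvvvUt⇒zvvvvvvvvvzt

S ⇒ UEt   [S -> U E t]
UEt ⇒ UvEt   [U -> U v]
UvEt ⇒ UvvEt   [U -> U v]
UvvEt ⇒ UvvvEt   [U -> U v]
UvvvEt ⇒ UvvvvEt   [U -> U v]
UvvvvEt ⇒ UvvvvvEt   [U -> U v]
UvvvvvEt ⇒ UvvvvvvEt   [U -> U v]
UvvvvvvEt ⇒ UvvvvvvvEt   [U -> U v]
UvvvvvvvEt ⇒ UvvvvvvvvEt   [U -> U v]
UvvvvvvvvEt ⇒ UvvvvvvvvvEt   [U -> U v]
UvvvvvvvvvEt ⇒ zvvvvvvvvvEt   [U -> z]
zvvvvvvvvvEt ⇒ zvvvvvvvvvUt   [E -> U]
zvvvvvvvvvUt ⇒ zvvvvvvvvvzt   [U -> z]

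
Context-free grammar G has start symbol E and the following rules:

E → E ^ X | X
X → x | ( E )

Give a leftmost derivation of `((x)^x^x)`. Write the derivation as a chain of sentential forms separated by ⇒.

E⇒X⇒(E)⇒(E^X)⇒(E^X^X)⇒(X^X^X)⇒((E)^X^X)⇒((X)^X^X)⇒((x)^X^X)⇒((x)^x^X)⇒((x)^x^x)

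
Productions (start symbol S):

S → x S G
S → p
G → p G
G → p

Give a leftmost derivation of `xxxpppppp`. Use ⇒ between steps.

S ⇒ xSG ⇒ xxSGG ⇒ xxxSGGG ⇒ xxxpGGG ⇒ xxxppGGG ⇒ xxxpppGGG ⇒ xxxppppGG ⇒ xxxpppppG ⇒ xxxpppppp

S ⇒ xSG   [S → x S G]
xSG ⇒ xxSGG   [S → x S G]
xxSGG ⇒ xxxSGGG   [S → x S G]
xxxSGGG ⇒ xxxpGGG   [S → p]
xxxpGGG ⇒ xxxppGGG   [G → p G]
xxxppGGG ⇒ xxxpppGGG   [G → p G]
xxxpppGGG ⇒ xxxppppGG   [G → p]
xxxppppGG ⇒ xxxpppppG   [G → p]
xxxpppppG ⇒ xxxpppppp   [G → p]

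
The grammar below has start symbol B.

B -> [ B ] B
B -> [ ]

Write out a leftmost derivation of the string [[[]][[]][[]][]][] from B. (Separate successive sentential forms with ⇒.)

B ⇒ [B]B   [B -> [ B ] B]
[B]B ⇒ [[B]B]B   [B -> [ B ] B]
[[B]B]B ⇒ [[[]]B]B   [B -> [ ]]
[[[]]B]B ⇒ [[[]][B]B]B   [B -> [ B ] B]
[[[]][B]B]B ⇒ [[[]][[]]B]B   [B -> [ ]]
[[[]][[]]B]B ⇒ [[[]][[]][B]B]B   [B -> [ B ] B]
[[[]][[]][B]B]B ⇒ [[[]][[]][[]]B]B   [B -> [ ]]
[[[]][[]][[]]B]B ⇒ [[[]][[]][[]][]]B   [B -> [ ]]
[[[]][[]][[]][]]B ⇒ [[[]][[]][[]][]][]   [B -> [ ]]

B ⇒ [B]B ⇒ [[B]B]B ⇒ [[[]]B]B ⇒ [[[]][B]B]B ⇒ [[[]][[]]B]B ⇒ [[[]][[]][B]B]B ⇒ [[[]][[]][[]]B]B ⇒ [[[]][[]][[]][]]B ⇒ [[[]][[]][[]][]][]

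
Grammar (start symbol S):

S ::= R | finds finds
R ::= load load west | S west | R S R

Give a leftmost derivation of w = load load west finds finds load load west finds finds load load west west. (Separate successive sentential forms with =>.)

S => R => R S R => load load west S R => load load west finds finds R => load load west finds finds S west => load load west finds finds R west => load load west finds finds R S R west => load load west finds finds load load west S R west => load load west finds finds load load west finds finds R west => load load west finds finds load load west finds finds load load west west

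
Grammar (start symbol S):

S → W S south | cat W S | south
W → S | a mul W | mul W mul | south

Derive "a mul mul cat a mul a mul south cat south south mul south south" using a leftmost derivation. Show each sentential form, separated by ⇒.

S ⇒ W S south ⇒ a mul W S south ⇒ a mul mul W mul S south ⇒ a mul mul S mul S south ⇒ a mul mul cat W S mul S south ⇒ a mul mul cat a mul W S mul S south ⇒ a mul mul cat a mul a mul W S mul S south ⇒ a mul mul cat a mul a mul south S mul S south ⇒ a mul mul cat a mul a mul south cat W S mul S south ⇒ a mul mul cat a mul a mul south cat south S mul S south ⇒ a mul mul cat a mul a mul south cat south south mul S south ⇒ a mul mul cat a mul a mul south cat south south mul south south

S ⇒ W S south   [S → W S south]
W S south ⇒ a mul W S south   [W → a mul W]
a mul W S south ⇒ a mul mul W mul S south   [W → mul W mul]
a mul mul W mul S south ⇒ a mul mul S mul S south   [W → S]
a mul mul S mul S south ⇒ a mul mul cat W S mul S south   [S → cat W S]
a mul mul cat W S mul S south ⇒ a mul mul cat a mul W S mul S south   [W → a mul W]
a mul mul cat a mul W S mul S south ⇒ a mul mul cat a mul a mul W S mul S south   [W → a mul W]
a mul mul cat a mul a mul W S mul S south ⇒ a mul mul cat a mul a mul south S mul S south   [W → south]
a mul mul cat a mul a mul south S mul S south ⇒ a mul mul cat a mul a mul south cat W S mul S south   [S → cat W S]
a mul mul cat a mul a mul south cat W S mul S south ⇒ a mul mul cat a mul a mul south cat south S mul S south   [W → south]
a mul mul cat a mul a mul south cat south S mul S south ⇒ a mul mul cat a mul a mul south cat south south mul S south   [S → south]
a mul mul cat a mul a mul south cat south south mul S south ⇒ a mul mul cat a mul a mul south cat south south mul south south   [S → south]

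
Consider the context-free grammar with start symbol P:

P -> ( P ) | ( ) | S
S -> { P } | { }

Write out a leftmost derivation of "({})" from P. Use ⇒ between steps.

P ⇒ (P)   [P -> ( P )]
(P) ⇒ (S)   [P -> S]
(S) ⇒ ({})   [S -> { }]

P ⇒ (P) ⇒ (S) ⇒ ({})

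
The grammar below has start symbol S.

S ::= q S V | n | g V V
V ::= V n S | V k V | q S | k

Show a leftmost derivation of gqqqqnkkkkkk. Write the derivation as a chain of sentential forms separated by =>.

S => gVV   [S ::= g V V]
gVV => gVkVV   [V ::= V k V]
gVkVV => gqSkVV   [V ::= q S]
gqSkVV => gqqSVkVV   [S ::= q S V]
gqqSVkVV => gqqqSVVkVV   [S ::= q S V]
gqqqSVVkVV => gqqqqSVVVkVV   [S ::= q S V]
gqqqqSVVVkVV => gqqqqnVVVkVV   [S ::= n]
gqqqqnVVVkVV => gqqqqnkVVkVV   [V ::= k]
gqqqqnkVVkVV => gqqqqnkkVkVV   [V ::= k]
gqqqqnkkVkVV => gqqqqnkkkkVV   [V ::= k]
gqqqqnkkkkVV => gqqqqnkkkkkV   [V ::= k]
gqqqqnkkkkkV => gqqqqnkkkkkk   [V ::= k]

S => gVV => gVkVV => gqSkVV => gqqSVkVV => gqqqSVVkVV => gqqqqSVVVkVV => gqqqqnVVVkVV => gqqqqnkVVkVV => gqqqqnkkVkVV => gqqqqnkkkkVV => gqqqqnkkkkkV => gqqqqnkkkkkk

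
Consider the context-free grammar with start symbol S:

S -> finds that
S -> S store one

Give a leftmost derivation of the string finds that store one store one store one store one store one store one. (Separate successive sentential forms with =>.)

S => S store one   [S -> S store one]
S store one => S store one store one   [S -> S store one]
S store one store one => S store one store one store one   [S -> S store one]
S store one store one store one => S store one store one store one store one   [S -> S store one]
S store one store one store one store one => S store one store one store one store one store one   [S -> S store one]
S store one store one store one store one store one => S store one store one store one store one store one store one   [S -> S store one]
S store one store one store one store one store one store one => finds that store one store one store one store one store one store one   [S -> finds that]

S => S store one => S store one store one => S store one store one store one => S store one store one store one store one => S store one store one store one store one store one => S store one store one store one store one store one store one => finds that store one store one store one store one store one store one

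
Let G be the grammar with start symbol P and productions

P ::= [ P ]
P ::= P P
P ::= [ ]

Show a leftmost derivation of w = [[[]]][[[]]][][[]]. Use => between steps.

P => PP   [P ::= P P]
PP => PPP   [P ::= P P]
PPP => [P]PP   [P ::= [ P ]]
[P]PP => [[P]]PP   [P ::= [ P ]]
[[P]]PP => [[[]]]PP   [P ::= [ ]]
[[[]]]PP => [[[]]]PPP   [P ::= P P]
[[[]]]PPP => [[[]]][P]PP   [P ::= [ P ]]
[[[]]][P]PP => [[[]]][[P]]PP   [P ::= [ P ]]
[[[]]][[P]]PP => [[[]]][[[]]]PP   [P ::= [ ]]
[[[]]][[[]]]PP => [[[]]][[[]]][]P   [P ::= [ ]]
[[[]]][[[]]][]P => [[[]]][[[]]][][P]   [P ::= [ P ]]
[[[]]][[[]]][][P] => [[[]]][[[]]][][[]]   [P ::= [ ]]

P => PP => PPP => [P]PP => [[P]]PP => [[[]]]PP => [[[]]]PPP => [[[]]][P]PP => [[[]]][[P]]PP => [[[]]][[[]]]PP => [[[]]][[[]]][]P => [[[]]][[[]]][][P] => [[[]]][[[]]][][[]]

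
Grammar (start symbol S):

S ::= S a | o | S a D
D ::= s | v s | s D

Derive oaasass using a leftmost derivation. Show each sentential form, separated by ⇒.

S ⇒ SaD ⇒ SaDaD ⇒ SaaDaD ⇒ oaaDaD ⇒ oaasaD ⇒ oaasasD ⇒ oaasass

S ⇒ SaD   [S ::= S a D]
SaD ⇒ SaDaD   [S ::= S a D]
SaDaD ⇒ SaaDaD   [S ::= S a]
SaaDaD ⇒ oaaDaD   [S ::= o]
oaaDaD ⇒ oaasaD   [D ::= s]
oaasaD ⇒ oaasasD   [D ::= s D]
oaasasD ⇒ oaasass   [D ::= s]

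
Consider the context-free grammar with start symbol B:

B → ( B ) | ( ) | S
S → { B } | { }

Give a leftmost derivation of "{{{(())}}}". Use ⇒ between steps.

B ⇒ S   [B → S]
S ⇒ {B}   [S → { B }]
{B} ⇒ {S}   [B → S]
{S} ⇒ {{B}}   [S → { B }]
{{B}} ⇒ {{S}}   [B → S]
{{S}} ⇒ {{{B}}}   [S → { B }]
{{{B}}} ⇒ {{{(B)}}}   [B → ( B )]
{{{(B)}}} ⇒ {{{(())}}}   [B → ( )]

B ⇒ S ⇒ {B} ⇒ {S} ⇒ {{B}} ⇒ {{S}} ⇒ {{{B}}} ⇒ {{{(B)}}} ⇒ {{{(())}}}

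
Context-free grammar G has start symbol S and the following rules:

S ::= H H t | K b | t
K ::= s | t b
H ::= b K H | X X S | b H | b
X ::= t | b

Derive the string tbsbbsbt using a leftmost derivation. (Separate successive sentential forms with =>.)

S => HHt   [S ::= H H t]
HHt => XXSHt   [H ::= X X S]
XXSHt => tXSHt   [X ::= t]
tXSHt => tbSHt   [X ::= b]
tbSHt => tbKbHt   [S ::= K b]
tbKbHt => tbsbHt   [K ::= s]
tbsbHt => tbsbbKHt   [H ::= b K H]
tbsbbKHt => tbsbbsHt   [K ::= s]
tbsbbsHt => tbsbbsbt   [H ::= b]

S=>HHt=>XXSHt=>tXSHt=>tbSHt=>tbKbHt=>tbsbHt=>tbsbbKHt=>tbsbbsHt=>tbsbbsbt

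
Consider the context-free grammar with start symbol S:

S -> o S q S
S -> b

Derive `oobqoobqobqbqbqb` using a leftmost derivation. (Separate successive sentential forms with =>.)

S => oSqS => ooSqSqS => oobqSqS => oobqoSqSqS => oobqooSqSqSqS => oobqoobqSqSqS => oobqoobqoSqSqSqS => oobqoobqobqSqSqS => oobqoobqobqbqSqS => oobqoobqobqbqbqS => oobqoobqobqbqbqb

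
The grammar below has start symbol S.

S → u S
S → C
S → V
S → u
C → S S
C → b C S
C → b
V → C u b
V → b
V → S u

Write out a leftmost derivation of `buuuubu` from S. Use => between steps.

S => C   [S → C]
C => bCS   [C → b C S]
bCS => bSSS   [C → S S]
bSSS => buSSS   [S → u S]
buSSS => buuSS   [S → u]
buuSS => buuuSS   [S → u S]
buuuSS => buuuuSS   [S → u S]
buuuuSS => buuuuCS   [S → C]
buuuuCS => buuuubS   [C → b]
buuuubS => buuuubu   [S → u]

S=>C=>bCS=>bSSS=>buSSS=>buuSS=>buuuSS=>buuuuSS=>buuuuCS=>buuuubS=>buuuubu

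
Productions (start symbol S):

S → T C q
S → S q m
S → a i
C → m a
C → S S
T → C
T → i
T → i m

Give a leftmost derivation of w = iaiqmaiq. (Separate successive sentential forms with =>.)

S => TCq   [S → T C q]
TCq => iCq   [T → i]
iCq => iSSq   [C → S S]
iSSq => iSqmSq   [S → S q m]
iSqmSq => iaiqmSq   [S → a i]
iaiqmSq => iaiqmaiq   [S → a i]

S => TCq => iCq => iSSq => iSqmSq => iaiqmSq => iaiqmaiq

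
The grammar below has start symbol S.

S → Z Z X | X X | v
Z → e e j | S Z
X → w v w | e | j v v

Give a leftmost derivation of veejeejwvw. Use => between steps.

S => ZZX => SZZX => vZZX => veejZX => veejeejX => veejeejwvw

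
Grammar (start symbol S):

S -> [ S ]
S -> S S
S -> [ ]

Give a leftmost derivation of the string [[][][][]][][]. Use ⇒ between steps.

S ⇒ SS ⇒ SSS ⇒ [S]SS ⇒ [SS]SS ⇒ [SSS]SS ⇒ [SSSS]SS ⇒ [[]SSS]SS ⇒ [[][]SS]SS ⇒ [[][][]S]SS ⇒ [[][][][]]SS ⇒ [[][][][]][]S ⇒ [[][][][]][][]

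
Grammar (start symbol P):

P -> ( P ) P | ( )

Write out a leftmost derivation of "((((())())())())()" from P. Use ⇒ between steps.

P ⇒ (P)P ⇒ ((P)P)P ⇒ (((P)P)P)P ⇒ ((((P)P)P)P)P ⇒ ((((())P)P)P)P ⇒ ((((())())P)P)P ⇒ ((((())())())P)P ⇒ ((((())())())())P ⇒ ((((())())())())()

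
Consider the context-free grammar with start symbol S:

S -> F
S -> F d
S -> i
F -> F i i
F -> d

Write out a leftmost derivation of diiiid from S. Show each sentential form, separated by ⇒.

S ⇒ Fd ⇒ Fiid ⇒ Fiiiid ⇒ diiiid

S ⇒ Fd   [S -> F d]
Fd ⇒ Fiid   [F -> F i i]
Fiid ⇒ Fiiiid   [F -> F i i]
Fiiiid ⇒ diiiid   [F -> d]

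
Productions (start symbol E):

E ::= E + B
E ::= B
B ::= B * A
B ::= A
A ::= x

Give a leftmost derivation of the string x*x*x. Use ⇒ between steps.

E ⇒ B   [E ::= B]
B ⇒ B*A   [B ::= B * A]
B*A ⇒ B*A*A   [B ::= B * A]
B*A*A ⇒ A*A*A   [B ::= A]
A*A*A ⇒ x*A*A   [A ::= x]
x*A*A ⇒ x*x*A   [A ::= x]
x*x*A ⇒ x*x*x   [A ::= x]

E ⇒ B ⇒ B*A ⇒ B*A*A ⇒ A*A*A ⇒ x*A*A ⇒ x*x*A ⇒ x*x*x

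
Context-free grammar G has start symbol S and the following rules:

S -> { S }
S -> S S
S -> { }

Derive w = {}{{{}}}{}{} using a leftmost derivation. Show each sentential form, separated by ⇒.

S ⇒ SS   [S -> S S]
SS ⇒ {}S   [S -> { }]
{}S ⇒ {}SS   [S -> S S]
{}SS ⇒ {}SSS   [S -> S S]
{}SSS ⇒ {}{S}SS   [S -> { S }]
{}{S}SS ⇒ {}{{S}}SS   [S -> { S }]
{}{{S}}SS ⇒ {}{{{}}}SS   [S -> { }]
{}{{{}}}SS ⇒ {}{{{}}}{}S   [S -> { }]
{}{{{}}}{}S ⇒ {}{{{}}}{}{}   [S -> { }]

S ⇒ SS ⇒ {}S ⇒ {}SS ⇒ {}SSS ⇒ {}{S}SS ⇒ {}{{S}}SS ⇒ {}{{{}}}SS ⇒ {}{{{}}}{}S ⇒ {}{{{}}}{}{}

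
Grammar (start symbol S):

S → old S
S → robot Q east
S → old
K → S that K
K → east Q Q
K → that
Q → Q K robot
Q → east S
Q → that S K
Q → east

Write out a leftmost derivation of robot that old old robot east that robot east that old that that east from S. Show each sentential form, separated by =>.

S => robot Q east => robot that S K east => robot that old K east => robot that old S that K east => robot that old old S that K east => robot that old old robot Q east that K east => robot that old old robot Q K robot east that K east => robot that old old robot east K robot east that K east => robot that old old robot east that robot east that K east => robot that old old robot east that robot east that S that K east => robot that old old robot east that robot east that old that K east => robot that old old robot east that robot east that old that that east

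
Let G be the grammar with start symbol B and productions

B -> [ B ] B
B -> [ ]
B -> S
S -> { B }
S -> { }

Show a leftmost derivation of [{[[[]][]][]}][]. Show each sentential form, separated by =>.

B => [B]B => [S]B => [{B}]B => [{[B]B}]B => [{[[B]B]B}]B => [{[[[]]B]B}]B => [{[[[]][]]B}]B => [{[[[]][]][]}]B => [{[[[]][]][]}][]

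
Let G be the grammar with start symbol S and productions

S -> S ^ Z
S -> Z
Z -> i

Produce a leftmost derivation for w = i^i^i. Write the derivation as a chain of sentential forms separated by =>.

S => S^Z => S^Z^Z => Z^Z^Z => i^Z^Z => i^i^Z => i^i^i

S => S^Z   [S -> S ^ Z]
S^Z => S^Z^Z   [S -> S ^ Z]
S^Z^Z => Z^Z^Z   [S -> Z]
Z^Z^Z => i^Z^Z   [Z -> i]
i^Z^Z => i^i^Z   [Z -> i]
i^i^Z => i^i^i   [Z -> i]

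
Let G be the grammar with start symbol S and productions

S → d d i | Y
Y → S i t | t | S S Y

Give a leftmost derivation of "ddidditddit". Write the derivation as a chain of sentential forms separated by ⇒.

S ⇒ Y ⇒ SSY ⇒ YSY ⇒ SSYSY ⇒ ddiSYSY ⇒ ddiddiYSY ⇒ ddidditSY ⇒ ddidditddiY ⇒ ddidditddit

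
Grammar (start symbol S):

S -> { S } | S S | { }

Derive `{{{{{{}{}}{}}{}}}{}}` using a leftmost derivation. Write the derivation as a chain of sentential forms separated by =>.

S => {S}   [S -> { S }]
{S} => {SS}   [S -> S S]
{SS} => {{S}S}   [S -> { S }]
{{S}S} => {{{S}}S}   [S -> { S }]
{{{S}}S} => {{{SS}}S}   [S -> S S]
{{{SS}}S} => {{{{S}S}}S}   [S -> { S }]
{{{{S}S}}S} => {{{{SS}S}}S}   [S -> S S]
{{{{SS}S}}S} => {{{{{S}S}S}}S}   [S -> { S }]
{{{{{S}S}S}}S} => {{{{{SS}S}S}}S}   [S -> S S]
{{{{{SS}S}S}}S} => {{{{{{}S}S}S}}S}   [S -> { }]
{{{{{{}S}S}S}}S} => {{{{{{}{}}S}S}}S}   [S -> { }]
{{{{{{}{}}S}S}}S} => {{{{{{}{}}{}}S}}S}   [S -> { }]
{{{{{{}{}}{}}S}}S} => {{{{{{}{}}{}}{}}}S}   [S -> { }]
{{{{{{}{}}{}}{}}}S} => {{{{{{}{}}{}}{}}}{}}   [S -> { }]

S=>{S}=>{SS}=>{{S}S}=>{{{S}}S}=>{{{SS}}S}=>{{{{S}S}}S}=>{{{{SS}S}}S}=>{{{{{S}S}S}}S}=>{{{{{SS}S}S}}S}=>{{{{{{}S}S}S}}S}=>{{{{{{}{}}S}S}}S}=>{{{{{{}{}}{}}S}}S}=>{{{{{{}{}}{}}{}}}S}=>{{{{{{}{}}{}}{}}}{}}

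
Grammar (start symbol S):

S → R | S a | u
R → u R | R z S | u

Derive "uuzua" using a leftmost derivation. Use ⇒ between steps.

S⇒Sa⇒Ra⇒RzSa⇒uRzSa⇒uuzSa⇒uuzua

S ⇒ Sa   [S → S a]
Sa ⇒ Ra   [S → R]
Ra ⇒ RzSa   [R → R z S]
RzSa ⇒ uRzSa   [R → u R]
uRzSa ⇒ uuzSa   [R → u]
uuzSa ⇒ uuzua   [S → u]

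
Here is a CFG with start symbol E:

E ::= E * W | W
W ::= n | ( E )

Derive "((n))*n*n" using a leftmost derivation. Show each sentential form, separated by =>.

E => E*W   [E ::= E * W]
E*W => E*W*W   [E ::= E * W]
E*W*W => W*W*W   [E ::= W]
W*W*W => (E)*W*W   [W ::= ( E )]
(E)*W*W => (W)*W*W   [E ::= W]
(W)*W*W => ((E))*W*W   [W ::= ( E )]
((E))*W*W => ((W))*W*W   [E ::= W]
((W))*W*W => ((n))*W*W   [W ::= n]
((n))*W*W => ((n))*n*W   [W ::= n]
((n))*n*W => ((n))*n*n   [W ::= n]

E=>E*W=>E*W*W=>W*W*W=>(E)*W*W=>(W)*W*W=>((E))*W*W=>((W))*W*W=>((n))*W*W=>((n))*n*W=>((n))*n*n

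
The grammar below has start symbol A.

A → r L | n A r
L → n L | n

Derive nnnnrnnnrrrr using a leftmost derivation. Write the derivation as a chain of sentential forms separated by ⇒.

A⇒nAr⇒nnArr⇒nnnArrr⇒nnnnArrrr⇒nnnnrLrrrr⇒nnnnrnLrrrr⇒nnnnrnnLrrrr⇒nnnnrnnnrrrr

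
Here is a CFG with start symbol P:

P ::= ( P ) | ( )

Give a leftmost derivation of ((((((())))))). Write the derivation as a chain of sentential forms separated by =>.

P=>(P)=>((P))=>(((P)))=>((((P))))=>(((((P)))))=>((((((P))))))=>((((((()))))))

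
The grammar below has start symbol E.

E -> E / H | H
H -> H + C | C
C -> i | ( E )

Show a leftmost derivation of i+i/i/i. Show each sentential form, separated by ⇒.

E ⇒ E/H   [E -> E / H]
E/H ⇒ E/H/H   [E -> E / H]
E/H/H ⇒ H/H/H   [E -> H]
H/H/H ⇒ H+C/H/H   [H -> H + C]
H+C/H/H ⇒ C+C/H/H   [H -> C]
C+C/H/H ⇒ i+C/H/H   [C -> i]
i+C/H/H ⇒ i+i/H/H   [C -> i]
i+i/H/H ⇒ i+i/C/H   [H -> C]
i+i/C/H ⇒ i+i/i/H   [C -> i]
i+i/i/H ⇒ i+i/i/C   [H -> C]
i+i/i/C ⇒ i+i/i/i   [C -> i]

E⇒E/H⇒E/H/H⇒H/H/H⇒H+C/H/H⇒C+C/H/H⇒i+C/H/H⇒i+i/H/H⇒i+i/C/H⇒i+i/i/H⇒i+i/i/C⇒i+i/i/i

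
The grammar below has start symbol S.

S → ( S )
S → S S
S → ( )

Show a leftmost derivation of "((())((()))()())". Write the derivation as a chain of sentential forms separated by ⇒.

S ⇒ (S)   [S → ( S )]
(S) ⇒ (SS)   [S → S S]
(SS) ⇒ (SSS)   [S → S S]
(SSS) ⇒ ((S)SS)   [S → ( S )]
((S)SS) ⇒ ((())SS)   [S → ( )]
((())SS) ⇒ ((())(S)S)   [S → ( S )]
((())(S)S) ⇒ ((())((S))S)   [S → ( S )]
((())((S))S) ⇒ ((())((()))S)   [S → ( )]
((())((()))S) ⇒ ((())((()))SS)   [S → S S]
((())((()))SS) ⇒ ((())((()))()S)   [S → ( )]
((())((()))()S) ⇒ ((())((()))()())   [S → ( )]

S ⇒ (S) ⇒ (SS) ⇒ (SSS) ⇒ ((S)SS) ⇒ ((())SS) ⇒ ((())(S)S) ⇒ ((())((S))S) ⇒ ((())((()))S) ⇒ ((())((()))SS) ⇒ ((())((()))()S) ⇒ ((())((()))()())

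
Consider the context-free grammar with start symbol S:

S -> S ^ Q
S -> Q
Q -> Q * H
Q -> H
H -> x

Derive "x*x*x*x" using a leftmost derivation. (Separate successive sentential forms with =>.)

S => Q   [S -> Q]
Q => Q*H   [Q -> Q * H]
Q*H => Q*H*H   [Q -> Q * H]
Q*H*H => Q*H*H*H   [Q -> Q * H]
Q*H*H*H => H*H*H*H   [Q -> H]
H*H*H*H => x*H*H*H   [H -> x]
x*H*H*H => x*x*H*H   [H -> x]
x*x*H*H => x*x*x*H   [H -> x]
x*x*x*H => x*x*x*x   [H -> x]

S=>Q=>Q*H=>Q*H*H=>Q*H*H*H=>H*H*H*H=>x*H*H*H=>x*x*H*H=>x*x*x*H=>x*x*x*x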